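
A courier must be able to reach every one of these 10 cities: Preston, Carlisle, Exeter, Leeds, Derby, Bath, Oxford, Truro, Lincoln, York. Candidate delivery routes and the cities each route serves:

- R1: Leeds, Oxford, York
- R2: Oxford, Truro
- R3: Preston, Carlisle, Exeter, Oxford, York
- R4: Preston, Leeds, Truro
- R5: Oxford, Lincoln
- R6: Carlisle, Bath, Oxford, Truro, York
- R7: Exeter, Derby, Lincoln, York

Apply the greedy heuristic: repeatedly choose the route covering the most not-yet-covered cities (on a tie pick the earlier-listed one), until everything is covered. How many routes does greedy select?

Pick 1: R3 covers 5 new cities (Preston, Carlisle, Exeter, Oxford, York).
Pick 2: R4 covers 2 new cities (Leeds, Truro).
Pick 3: R7 covers 2 new cities (Derby, Lincoln).
Pick 4: R6 covers 1 new cities (Bath).
Greedy uses 4 routes. (The true minimum is 3.)

4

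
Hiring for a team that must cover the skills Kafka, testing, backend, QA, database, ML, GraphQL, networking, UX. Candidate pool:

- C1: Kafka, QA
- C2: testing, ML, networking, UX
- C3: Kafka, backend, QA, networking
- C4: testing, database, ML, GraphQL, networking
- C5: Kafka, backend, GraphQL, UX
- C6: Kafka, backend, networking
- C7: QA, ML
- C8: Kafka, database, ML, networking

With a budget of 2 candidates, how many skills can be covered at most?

8

Choosing C3, C4 covers {Kafka, testing, backend, QA, database, ML, GraphQL, networking} — 8 skills.
No choice of 2 candidates does better; here UX is left uncovered.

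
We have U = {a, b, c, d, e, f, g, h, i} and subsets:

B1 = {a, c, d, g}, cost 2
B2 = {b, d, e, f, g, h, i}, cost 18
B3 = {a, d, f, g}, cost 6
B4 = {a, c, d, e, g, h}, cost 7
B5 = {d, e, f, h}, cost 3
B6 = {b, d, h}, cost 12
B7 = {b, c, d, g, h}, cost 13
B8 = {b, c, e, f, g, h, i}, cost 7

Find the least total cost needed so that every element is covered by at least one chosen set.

9

B1, B8 cover every element at cost 2 + 7 = 9.
Any cover uses at least 2 sets; among all covering selections none totals below 9.
Greedy by coverage-per-cost would pick B1, B5, B8 for 12 — worse than the optimum 9.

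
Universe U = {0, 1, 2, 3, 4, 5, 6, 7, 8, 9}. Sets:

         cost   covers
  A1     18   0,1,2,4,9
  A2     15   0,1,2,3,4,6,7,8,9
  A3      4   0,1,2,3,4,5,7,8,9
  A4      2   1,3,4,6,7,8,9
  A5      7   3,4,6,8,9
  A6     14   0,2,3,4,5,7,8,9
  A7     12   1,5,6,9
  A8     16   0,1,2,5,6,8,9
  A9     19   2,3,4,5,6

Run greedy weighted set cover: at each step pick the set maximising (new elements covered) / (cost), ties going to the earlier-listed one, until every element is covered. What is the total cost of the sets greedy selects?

Pick 1: A4 adds 7 new (1, 3, 4, 6, 7, 8, 9) at cost 2 (ratio 7/2).
Pick 2: A3 adds 3 new (0, 2, 5) at cost 4 (ratio 3/4).
Greedy total cost: 2 + 4 = 6.

6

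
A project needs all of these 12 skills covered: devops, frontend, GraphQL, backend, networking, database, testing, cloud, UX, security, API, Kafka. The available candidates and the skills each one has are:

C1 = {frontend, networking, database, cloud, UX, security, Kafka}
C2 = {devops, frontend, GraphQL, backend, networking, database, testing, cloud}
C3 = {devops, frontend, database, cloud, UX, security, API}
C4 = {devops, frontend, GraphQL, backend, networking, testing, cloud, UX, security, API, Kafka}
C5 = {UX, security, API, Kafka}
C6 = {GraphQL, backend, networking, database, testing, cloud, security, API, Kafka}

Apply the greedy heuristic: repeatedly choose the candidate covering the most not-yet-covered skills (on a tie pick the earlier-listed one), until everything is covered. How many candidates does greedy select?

2

Pick 1: C4 covers 11 new skills (devops, frontend, GraphQL, backend, networking, testing, cloud, UX, security, API, Kafka).
Pick 2: C1 covers 1 new skills (database).
Greedy uses 2 candidates.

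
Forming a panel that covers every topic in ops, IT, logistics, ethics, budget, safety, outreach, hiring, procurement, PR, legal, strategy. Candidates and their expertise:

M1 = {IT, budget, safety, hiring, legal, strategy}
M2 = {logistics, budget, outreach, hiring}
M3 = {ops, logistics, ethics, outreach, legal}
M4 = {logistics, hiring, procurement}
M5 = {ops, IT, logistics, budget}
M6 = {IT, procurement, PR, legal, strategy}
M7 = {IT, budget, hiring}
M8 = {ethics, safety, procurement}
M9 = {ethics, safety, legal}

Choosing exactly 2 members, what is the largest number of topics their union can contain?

10

Choosing M1, M3 covers {ops, IT, logistics, ethics, budget, safety, outreach, hiring, legal, strategy} — 10 topics.
No choice of 2 members does better; here procurement, PR are left uncovered.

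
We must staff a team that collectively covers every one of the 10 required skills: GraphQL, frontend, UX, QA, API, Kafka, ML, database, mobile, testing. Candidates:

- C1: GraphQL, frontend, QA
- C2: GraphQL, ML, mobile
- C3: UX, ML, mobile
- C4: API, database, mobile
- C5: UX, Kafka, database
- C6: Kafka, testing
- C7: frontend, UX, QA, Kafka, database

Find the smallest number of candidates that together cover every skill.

4

C1, C3, C4, C6 together cover {GraphQL, frontend, UX, QA, API, Kafka, ML, database, mobile, testing} — every skill.
No 3 of the 7 candidates cover everything (all 35 triples fall short), so 4 is minimum.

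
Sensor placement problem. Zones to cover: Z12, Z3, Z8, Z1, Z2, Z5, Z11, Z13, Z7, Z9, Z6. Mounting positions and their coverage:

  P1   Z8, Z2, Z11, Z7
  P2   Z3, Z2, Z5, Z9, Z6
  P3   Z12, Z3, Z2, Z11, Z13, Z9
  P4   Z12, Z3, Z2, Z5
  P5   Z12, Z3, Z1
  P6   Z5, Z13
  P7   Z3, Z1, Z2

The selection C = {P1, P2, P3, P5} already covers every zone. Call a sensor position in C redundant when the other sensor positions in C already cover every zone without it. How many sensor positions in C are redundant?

0

Drop P1: Z8, Z7 uncovered — not redundant.
Drop P2: Z5, Z6 uncovered — not redundant.
Drop P3: Z13 uncovered — not redundant.
Drop P5: Z1 uncovered — not redundant.
None of the sensor positions in C is redundant.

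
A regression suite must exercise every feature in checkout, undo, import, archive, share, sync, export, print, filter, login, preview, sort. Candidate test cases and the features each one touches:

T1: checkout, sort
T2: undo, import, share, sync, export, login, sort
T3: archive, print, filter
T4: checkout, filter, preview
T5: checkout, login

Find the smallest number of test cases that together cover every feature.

T2, T3, T4 together cover {checkout, undo, import, archive, share, sync, export, print, filter, login, preview, sort} — every feature.
No 2 of the 5 test cases cover everything (all 10 pairs fall short), so 3 is minimum.

3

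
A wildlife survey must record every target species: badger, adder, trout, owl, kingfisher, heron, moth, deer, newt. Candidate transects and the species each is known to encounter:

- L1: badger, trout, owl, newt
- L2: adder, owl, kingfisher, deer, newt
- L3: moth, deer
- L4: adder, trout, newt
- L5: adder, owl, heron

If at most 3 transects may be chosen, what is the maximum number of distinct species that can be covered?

Choosing L1, L2, L3 covers {badger, adder, trout, owl, kingfisher, moth, deer, newt} — 8 species.
No choice of 3 transects does better; here heron is left uncovered.

8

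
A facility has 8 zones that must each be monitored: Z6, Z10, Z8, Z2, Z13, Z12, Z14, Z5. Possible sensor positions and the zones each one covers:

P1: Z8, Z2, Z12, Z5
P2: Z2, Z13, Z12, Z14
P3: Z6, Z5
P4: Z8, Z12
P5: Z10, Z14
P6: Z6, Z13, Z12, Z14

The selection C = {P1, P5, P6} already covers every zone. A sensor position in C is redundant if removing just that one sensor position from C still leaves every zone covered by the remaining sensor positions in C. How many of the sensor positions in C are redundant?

0

Drop P1: Z8, Z2, Z5 uncovered — not redundant.
Drop P5: Z10 uncovered — not redundant.
Drop P6: Z6, Z13 uncovered — not redundant.
None of the sensor positions in C is redundant.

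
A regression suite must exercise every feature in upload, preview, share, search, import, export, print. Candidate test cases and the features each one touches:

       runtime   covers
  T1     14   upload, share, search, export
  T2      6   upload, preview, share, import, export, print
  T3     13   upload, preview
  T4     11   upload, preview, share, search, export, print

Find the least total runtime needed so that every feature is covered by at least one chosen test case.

T2, T4 cover every feature at runtime 6 + 11 = 17.
Any cover uses at least 2 test cases; among all covering selections none totals below 17.

17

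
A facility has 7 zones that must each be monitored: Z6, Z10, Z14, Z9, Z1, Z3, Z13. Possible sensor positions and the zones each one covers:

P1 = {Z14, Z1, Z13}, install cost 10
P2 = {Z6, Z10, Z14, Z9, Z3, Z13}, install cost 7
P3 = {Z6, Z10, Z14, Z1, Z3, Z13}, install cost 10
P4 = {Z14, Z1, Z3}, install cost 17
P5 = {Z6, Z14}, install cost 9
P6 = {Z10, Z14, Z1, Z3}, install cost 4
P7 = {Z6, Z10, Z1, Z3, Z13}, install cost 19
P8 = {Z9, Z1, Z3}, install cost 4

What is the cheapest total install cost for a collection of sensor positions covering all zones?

P2, P6 cover every zone at install cost 7 + 4 = 11.
Any cover uses at least 2 sensor positions; among all covering selections none totals below 11.

11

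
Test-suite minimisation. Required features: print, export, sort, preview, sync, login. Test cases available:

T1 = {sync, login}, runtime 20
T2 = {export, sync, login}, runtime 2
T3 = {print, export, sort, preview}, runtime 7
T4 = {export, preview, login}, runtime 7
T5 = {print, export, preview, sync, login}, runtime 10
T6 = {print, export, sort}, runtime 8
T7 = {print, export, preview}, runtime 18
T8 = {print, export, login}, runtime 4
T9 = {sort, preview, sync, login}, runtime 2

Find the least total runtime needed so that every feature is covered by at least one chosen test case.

T8, T9 cover every feature at runtime 4 + 2 = 6.
Any cover uses at least 2 test cases; among all covering selections none totals below 6.
Greedy by coverage-per-runtime would pick T9, T2, T8 for 8 — worse than the optimum 6.

6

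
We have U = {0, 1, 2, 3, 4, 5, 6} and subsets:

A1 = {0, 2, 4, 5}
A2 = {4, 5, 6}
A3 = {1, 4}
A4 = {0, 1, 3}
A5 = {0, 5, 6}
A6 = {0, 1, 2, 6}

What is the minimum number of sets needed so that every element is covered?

A1, A2, A4 together cover {0, 1, 2, 3, 4, 5, 6} — every element.
No 2 of the 6 sets cover everything (all 15 pairs fall short), so 3 is minimum.

3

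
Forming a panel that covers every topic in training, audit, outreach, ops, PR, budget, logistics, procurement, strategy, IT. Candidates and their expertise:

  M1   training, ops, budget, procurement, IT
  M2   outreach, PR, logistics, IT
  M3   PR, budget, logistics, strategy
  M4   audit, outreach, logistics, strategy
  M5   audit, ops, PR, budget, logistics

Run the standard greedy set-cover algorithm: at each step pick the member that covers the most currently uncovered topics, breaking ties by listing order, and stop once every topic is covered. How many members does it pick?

3

Pick 1: M1 covers 5 new topics (training, ops, budget, procurement, IT).
Pick 2: M4 covers 4 new topics (audit, outreach, logistics, strategy).
Pick 3: M2 covers 1 new topics (PR).
Greedy uses 3 members.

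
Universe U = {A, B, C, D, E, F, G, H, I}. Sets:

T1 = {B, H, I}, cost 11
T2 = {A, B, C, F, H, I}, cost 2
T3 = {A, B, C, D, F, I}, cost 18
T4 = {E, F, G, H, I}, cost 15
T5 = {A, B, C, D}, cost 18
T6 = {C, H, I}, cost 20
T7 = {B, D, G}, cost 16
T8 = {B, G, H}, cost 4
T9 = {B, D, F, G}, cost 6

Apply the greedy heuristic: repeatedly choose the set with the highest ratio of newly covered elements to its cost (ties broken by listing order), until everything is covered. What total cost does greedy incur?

Pick 1: T2 adds 6 new (A, B, C, F, H, I) at cost 2 (ratio 6/2).
Pick 2: T9 adds 2 new (D, G) at cost 6 (ratio 2/6).
Pick 3: T4 adds 1 new (E) at cost 15 (ratio 1/15).
Greedy total cost: 2 + 6 + 15 = 23.

23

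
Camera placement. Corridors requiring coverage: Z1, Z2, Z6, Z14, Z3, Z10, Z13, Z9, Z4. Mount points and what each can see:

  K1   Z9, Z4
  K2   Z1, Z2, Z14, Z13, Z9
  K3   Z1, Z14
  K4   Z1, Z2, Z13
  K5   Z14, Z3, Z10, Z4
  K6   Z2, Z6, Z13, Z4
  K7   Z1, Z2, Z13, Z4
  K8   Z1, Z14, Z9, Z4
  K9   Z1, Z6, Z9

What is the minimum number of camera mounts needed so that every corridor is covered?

3

K2, K5, K6 together cover {Z1, Z2, Z6, Z14, Z3, Z10, Z13, Z9, Z4} — every corridor.
No 2 of the 9 camera mounts cover everything (all 36 pairs fall short), so 3 is minimum.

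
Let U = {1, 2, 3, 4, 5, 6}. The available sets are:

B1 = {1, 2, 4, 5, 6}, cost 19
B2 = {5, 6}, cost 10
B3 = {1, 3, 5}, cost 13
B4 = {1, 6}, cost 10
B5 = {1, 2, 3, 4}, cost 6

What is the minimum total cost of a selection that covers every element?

B2, B5 cover every element at cost 10 + 6 = 16.
Any cover uses at least 2 sets; among all covering selections none totals below 16.

16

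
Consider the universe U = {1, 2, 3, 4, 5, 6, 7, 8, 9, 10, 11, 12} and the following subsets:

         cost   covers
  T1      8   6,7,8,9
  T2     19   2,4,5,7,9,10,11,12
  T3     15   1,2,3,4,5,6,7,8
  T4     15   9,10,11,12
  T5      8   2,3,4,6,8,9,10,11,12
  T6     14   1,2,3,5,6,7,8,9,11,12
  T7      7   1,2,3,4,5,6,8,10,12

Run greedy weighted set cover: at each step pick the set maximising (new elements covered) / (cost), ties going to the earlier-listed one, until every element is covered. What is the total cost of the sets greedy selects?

Pick 1: T7 adds 9 new (1, 2, 3, 4, 5, 6, 8, 10, 12) at cost 7 (ratio 9/7).
Pick 2: T1 adds 2 new (7, 9) at cost 8 (ratio 2/8).
Pick 3: T5 adds 1 new (11) at cost 8 (ratio 1/8).
Greedy total cost: 7 + 8 + 8 = 23. (The true optimum is 21, so greedy overshoots here.)

23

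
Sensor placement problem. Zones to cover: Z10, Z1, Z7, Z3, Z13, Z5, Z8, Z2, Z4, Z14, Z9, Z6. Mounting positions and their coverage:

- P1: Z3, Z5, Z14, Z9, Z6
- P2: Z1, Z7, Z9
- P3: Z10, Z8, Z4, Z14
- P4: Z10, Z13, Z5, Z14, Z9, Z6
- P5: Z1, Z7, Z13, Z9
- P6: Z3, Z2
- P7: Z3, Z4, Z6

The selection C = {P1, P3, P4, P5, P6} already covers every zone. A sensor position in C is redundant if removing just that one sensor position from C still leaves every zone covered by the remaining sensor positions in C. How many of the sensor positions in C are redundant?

2

Drop P1: the rest still cover every zone — redundant.
Drop P3: Z8, Z4 uncovered — not redundant.
Drop P4: the rest still cover every zone — redundant.
Drop P5: Z1, Z7 uncovered — not redundant.
Drop P6: Z2 uncovered — not redundant.
2 redundant: P1, P4.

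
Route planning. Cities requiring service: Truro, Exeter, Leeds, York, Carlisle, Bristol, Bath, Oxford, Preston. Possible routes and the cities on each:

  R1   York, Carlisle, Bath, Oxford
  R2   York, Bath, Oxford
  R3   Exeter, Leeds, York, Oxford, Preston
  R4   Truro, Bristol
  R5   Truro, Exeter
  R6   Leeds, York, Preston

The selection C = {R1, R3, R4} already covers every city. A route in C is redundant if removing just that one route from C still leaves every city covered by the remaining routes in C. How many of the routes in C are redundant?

Drop R1: Carlisle, Bath uncovered — not redundant.
Drop R3: Exeter, Leeds, Preston uncovered — not redundant.
Drop R4: Truro, Bristol uncovered — not redundant.
None of the routes in C is redundant.

0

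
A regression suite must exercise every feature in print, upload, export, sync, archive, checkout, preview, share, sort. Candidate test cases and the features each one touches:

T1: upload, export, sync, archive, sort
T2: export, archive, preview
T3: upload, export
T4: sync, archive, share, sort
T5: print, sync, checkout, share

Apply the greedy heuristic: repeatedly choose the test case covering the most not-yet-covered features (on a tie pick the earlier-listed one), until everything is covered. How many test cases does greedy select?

Pick 1: T1 covers 5 new features (upload, export, sync, archive, sort).
Pick 2: T5 covers 3 new features (print, checkout, share).
Pick 3: T2 covers 1 new features (preview).
Greedy uses 3 test cases.

3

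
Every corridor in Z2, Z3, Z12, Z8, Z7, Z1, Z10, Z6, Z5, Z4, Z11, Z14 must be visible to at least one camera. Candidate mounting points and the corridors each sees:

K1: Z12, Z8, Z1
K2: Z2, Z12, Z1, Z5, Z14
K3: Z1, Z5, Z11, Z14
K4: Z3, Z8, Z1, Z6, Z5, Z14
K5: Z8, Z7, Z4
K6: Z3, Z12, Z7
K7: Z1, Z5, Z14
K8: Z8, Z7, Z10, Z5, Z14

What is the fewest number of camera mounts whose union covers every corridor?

K2, K3, K4, K5, K8 together cover {Z2, Z3, Z12, Z8, Z7, Z1, Z10, Z6, Z5, Z4, Z11, Z14} — every corridor.
No 4 of the 8 camera mounts cover everything (all 70 size-4 selections fall short), so 5 is minimum.

5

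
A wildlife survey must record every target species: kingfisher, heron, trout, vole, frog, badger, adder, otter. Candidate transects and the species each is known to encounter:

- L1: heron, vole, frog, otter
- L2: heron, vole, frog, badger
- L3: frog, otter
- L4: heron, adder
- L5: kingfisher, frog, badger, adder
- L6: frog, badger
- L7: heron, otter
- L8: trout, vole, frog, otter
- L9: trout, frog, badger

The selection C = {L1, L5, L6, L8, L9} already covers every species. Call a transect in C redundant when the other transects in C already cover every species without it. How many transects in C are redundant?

Drop L1: heron uncovered — not redundant.
Drop L5: kingfisher, adder uncovered — not redundant.
Drop L6: the rest still cover every species — redundant.
Drop L8: the rest still cover every species — redundant.
Drop L9: the rest still cover every species — redundant.
3 redundant: L6, L8, L9.

3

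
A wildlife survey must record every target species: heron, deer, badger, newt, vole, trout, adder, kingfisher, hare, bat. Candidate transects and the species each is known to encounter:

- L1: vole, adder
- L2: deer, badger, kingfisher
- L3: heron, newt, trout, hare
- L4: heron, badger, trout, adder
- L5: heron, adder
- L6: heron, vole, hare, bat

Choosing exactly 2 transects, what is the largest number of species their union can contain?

7

Choosing L2, L3 covers {heron, deer, badger, newt, trout, kingfisher, hare} — 7 species.
No choice of 2 transects does better; here vole, adder, bat are left uncovered.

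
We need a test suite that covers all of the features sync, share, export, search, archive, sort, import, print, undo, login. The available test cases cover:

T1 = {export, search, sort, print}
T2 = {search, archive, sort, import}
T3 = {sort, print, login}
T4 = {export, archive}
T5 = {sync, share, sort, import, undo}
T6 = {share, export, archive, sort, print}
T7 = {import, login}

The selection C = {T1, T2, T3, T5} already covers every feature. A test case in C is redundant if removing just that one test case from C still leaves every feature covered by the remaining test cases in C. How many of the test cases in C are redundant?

Drop T1: export uncovered — not redundant.
Drop T2: archive uncovered — not redundant.
Drop T3: login uncovered — not redundant.
Drop T5: sync, share, undo uncovered — not redundant.
None of the test cases in C is redundant.

0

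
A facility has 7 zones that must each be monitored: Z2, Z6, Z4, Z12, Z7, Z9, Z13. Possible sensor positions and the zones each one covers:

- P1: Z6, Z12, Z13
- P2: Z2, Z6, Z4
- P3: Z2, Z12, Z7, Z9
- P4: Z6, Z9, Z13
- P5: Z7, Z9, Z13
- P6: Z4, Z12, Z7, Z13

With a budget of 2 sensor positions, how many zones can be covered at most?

Choosing P1, P3 covers {Z2, Z6, Z12, Z7, Z9, Z13} — 6 zones.
No choice of 2 sensor positions does better; here Z4 is left uncovered.

6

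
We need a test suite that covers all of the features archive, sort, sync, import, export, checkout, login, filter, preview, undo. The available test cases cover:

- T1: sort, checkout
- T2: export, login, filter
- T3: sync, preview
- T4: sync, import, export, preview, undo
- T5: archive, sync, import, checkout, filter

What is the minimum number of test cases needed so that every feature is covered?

4

T1, T2, T4, T5 together cover {archive, sort, sync, import, export, checkout, login, filter, preview, undo} — every feature.
No 3 of the 5 test cases cover everything (all 10 triples fall short), so 4 is minimum.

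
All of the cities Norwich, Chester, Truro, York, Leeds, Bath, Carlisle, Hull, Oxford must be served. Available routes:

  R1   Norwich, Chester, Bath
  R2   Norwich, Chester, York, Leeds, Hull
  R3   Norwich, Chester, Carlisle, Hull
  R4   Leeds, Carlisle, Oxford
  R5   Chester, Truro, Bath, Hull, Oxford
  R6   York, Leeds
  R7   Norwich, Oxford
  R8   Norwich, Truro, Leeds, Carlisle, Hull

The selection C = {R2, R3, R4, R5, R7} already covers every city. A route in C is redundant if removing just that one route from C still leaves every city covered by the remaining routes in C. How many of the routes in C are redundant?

Drop R2: York uncovered — not redundant.
Drop R3: the rest still cover every city — redundant.
Drop R4: the rest still cover every city — redundant.
Drop R5: Truro, Bath uncovered — not redundant.
Drop R7: the rest still cover every city — redundant.
3 redundant: R3, R4, R7.

3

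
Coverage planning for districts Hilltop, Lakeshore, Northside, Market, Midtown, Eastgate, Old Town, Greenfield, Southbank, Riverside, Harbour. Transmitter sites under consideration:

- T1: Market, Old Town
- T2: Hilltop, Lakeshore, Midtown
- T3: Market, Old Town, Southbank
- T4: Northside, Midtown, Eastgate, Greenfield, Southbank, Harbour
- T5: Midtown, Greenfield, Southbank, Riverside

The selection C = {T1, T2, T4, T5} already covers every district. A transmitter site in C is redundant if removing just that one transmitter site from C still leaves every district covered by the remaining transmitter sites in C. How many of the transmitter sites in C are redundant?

0

Drop T1: Market, Old Town uncovered — not redundant.
Drop T2: Hilltop, Lakeshore uncovered — not redundant.
Drop T4: Northside, Eastgate, Harbour uncovered — not redundant.
Drop T5: Riverside uncovered — not redundant.
None of the transmitter sites in C is redundant.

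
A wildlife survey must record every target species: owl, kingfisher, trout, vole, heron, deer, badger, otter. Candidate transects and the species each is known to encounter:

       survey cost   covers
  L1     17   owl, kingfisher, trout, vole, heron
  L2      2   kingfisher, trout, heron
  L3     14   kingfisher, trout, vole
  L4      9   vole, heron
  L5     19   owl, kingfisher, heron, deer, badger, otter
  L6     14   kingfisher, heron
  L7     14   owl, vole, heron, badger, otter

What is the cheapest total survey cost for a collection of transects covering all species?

L2, L4, L5 cover every species at survey cost 2 + 9 + 19 = 30.
Any cover uses at least 2 transects; among all covering selections none totals below 30.
Greedy by coverage-per-survey cost would pick L2, L7, L5 for 35 — worse than the optimum 30.

30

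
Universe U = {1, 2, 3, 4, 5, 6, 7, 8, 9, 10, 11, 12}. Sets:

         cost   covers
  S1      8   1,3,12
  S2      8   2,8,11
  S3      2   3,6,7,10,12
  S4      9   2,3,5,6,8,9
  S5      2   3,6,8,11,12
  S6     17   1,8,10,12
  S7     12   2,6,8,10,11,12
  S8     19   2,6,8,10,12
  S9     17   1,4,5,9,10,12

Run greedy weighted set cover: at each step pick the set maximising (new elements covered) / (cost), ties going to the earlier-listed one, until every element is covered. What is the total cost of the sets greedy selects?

Pick 1: S3 adds 5 new (3, 6, 7, 10, 12) at cost 2 (ratio 5/2).
Pick 2: S5 adds 2 new (8, 11) at cost 2 (ratio 2/2).
Pick 3: S4 adds 3 new (2, 5, 9) at cost 9 (ratio 3/9).
Pick 4: S1 adds 1 new (1) at cost 8 (ratio 1/8).
Pick 5: S9 adds 1 new (4) at cost 17 (ratio 1/17).
Greedy total cost: 2 + 2 + 9 + 8 + 17 = 38. (The true optimum is 27, so greedy overshoots here.)

38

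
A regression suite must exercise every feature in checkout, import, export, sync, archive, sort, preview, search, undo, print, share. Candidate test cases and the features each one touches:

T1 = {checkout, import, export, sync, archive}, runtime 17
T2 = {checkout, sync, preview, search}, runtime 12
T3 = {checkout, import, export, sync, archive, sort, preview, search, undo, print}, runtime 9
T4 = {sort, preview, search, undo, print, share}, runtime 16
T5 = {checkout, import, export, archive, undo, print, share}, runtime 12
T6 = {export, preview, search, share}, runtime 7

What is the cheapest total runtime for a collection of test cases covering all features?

T3, T6 cover every feature at runtime 9 + 7 = 16.
Any cover uses at least 2 test cases; among all covering selections none totals below 16.

16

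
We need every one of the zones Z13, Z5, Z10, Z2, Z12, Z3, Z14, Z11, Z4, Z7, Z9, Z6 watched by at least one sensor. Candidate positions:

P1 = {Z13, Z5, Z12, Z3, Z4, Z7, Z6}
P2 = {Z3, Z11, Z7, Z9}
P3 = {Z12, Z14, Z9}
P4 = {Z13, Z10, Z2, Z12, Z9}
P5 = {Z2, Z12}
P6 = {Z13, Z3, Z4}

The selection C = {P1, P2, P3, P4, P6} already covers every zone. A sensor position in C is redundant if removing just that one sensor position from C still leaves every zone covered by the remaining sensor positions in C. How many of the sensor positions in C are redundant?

1

Drop P1: Z5, Z6 uncovered — not redundant.
Drop P2: Z11 uncovered — not redundant.
Drop P3: Z14 uncovered — not redundant.
Drop P4: Z10, Z2 uncovered — not redundant.
Drop P6: the rest still cover every zone — redundant.
1 redundant: P6.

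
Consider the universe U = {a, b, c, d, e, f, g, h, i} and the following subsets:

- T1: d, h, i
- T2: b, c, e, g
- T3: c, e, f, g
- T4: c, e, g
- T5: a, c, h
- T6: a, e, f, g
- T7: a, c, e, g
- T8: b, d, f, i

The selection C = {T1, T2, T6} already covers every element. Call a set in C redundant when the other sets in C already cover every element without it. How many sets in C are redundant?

0

Drop T1: d, h, i uncovered — not redundant.
Drop T2: b, c uncovered — not redundant.
Drop T6: a, f uncovered — not redundant.
None of the sets in C is redundant.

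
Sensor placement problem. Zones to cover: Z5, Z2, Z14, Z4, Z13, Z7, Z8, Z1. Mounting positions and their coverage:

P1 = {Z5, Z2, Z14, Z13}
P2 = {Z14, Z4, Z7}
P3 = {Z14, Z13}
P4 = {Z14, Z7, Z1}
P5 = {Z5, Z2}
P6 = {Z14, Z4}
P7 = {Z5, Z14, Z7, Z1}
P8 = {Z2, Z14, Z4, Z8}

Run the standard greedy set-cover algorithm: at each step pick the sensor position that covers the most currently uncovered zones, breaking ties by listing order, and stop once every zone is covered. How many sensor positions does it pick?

Pick 1: P1 covers 4 new zones (Z5, Z2, Z14, Z13).
Pick 2: P2 covers 2 new zones (Z4, Z7).
Pick 3: P4 covers 1 new zones (Z1).
Pick 4: P8 covers 1 new zones (Z8).
Greedy uses 4 sensor positions. (The true minimum is 3.)

4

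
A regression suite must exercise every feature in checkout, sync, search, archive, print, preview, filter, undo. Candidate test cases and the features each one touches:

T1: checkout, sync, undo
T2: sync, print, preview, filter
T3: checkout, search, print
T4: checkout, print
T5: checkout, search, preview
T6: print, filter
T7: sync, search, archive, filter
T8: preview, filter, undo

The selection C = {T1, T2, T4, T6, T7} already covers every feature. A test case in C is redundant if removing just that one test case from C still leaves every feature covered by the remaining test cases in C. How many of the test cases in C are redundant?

Drop T1: undo uncovered — not redundant.
Drop T2: preview uncovered — not redundant.
Drop T4: the rest still cover every feature — redundant.
Drop T6: the rest still cover every feature — redundant.
Drop T7: search, archive uncovered — not redundant.
2 redundant: T4, T6.

2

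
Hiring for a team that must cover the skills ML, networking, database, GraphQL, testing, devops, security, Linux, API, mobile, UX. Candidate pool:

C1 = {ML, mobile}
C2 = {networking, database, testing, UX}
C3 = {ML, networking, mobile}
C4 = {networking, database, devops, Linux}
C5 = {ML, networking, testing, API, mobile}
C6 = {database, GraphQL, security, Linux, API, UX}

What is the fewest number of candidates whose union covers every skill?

C4, C5, C6 together cover {ML, networking, database, GraphQL, testing, devops, security, Linux, API, mobile, UX} — every skill.
No 2 of the 6 candidates cover everything (all 15 pairs fall short), so 3 is minimum.

3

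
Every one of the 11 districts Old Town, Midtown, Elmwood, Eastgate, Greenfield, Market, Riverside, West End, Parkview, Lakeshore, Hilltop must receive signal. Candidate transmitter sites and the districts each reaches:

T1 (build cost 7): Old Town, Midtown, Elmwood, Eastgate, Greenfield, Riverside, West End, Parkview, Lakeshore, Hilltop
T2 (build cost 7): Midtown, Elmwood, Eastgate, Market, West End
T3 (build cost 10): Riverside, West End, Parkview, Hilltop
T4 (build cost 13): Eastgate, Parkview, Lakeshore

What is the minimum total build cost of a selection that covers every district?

T1, T2 cover every district at build cost 7 + 7 = 14.
Any cover uses at least 2 transmitter sites; among all covering selections none totals below 14.

14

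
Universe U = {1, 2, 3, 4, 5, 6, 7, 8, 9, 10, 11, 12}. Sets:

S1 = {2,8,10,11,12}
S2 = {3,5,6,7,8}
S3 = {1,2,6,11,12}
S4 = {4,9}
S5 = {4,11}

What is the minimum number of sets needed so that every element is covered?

S1, S2, S3, S4 together cover {1, 2, 3, 4, 5, 6, 7, 8, 9, 10, 11, 12} — every element.
No 3 of the 5 sets cover everything (all 10 triples fall short), so 4 is minimum.

4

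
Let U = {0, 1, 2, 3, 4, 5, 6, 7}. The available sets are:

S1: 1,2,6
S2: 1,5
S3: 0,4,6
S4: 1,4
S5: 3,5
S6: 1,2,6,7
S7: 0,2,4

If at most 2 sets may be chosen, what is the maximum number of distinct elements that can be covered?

Choosing S3, S6 covers {0, 1, 2, 4, 6, 7} — 6 elements.
No choice of 2 sets does better; here 3, 5 are left uncovered.

6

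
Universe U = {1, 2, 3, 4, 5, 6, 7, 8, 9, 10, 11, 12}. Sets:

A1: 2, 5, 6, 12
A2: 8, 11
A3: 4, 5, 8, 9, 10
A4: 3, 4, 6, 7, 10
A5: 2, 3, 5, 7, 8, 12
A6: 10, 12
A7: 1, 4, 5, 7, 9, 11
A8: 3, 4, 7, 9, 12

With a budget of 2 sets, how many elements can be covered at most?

10

Choosing A5, A7 covers {1, 2, 3, 4, 5, 7, 8, 9, 11, 12} — 10 elements.
No choice of 2 sets does better; here 6, 10 are left uncovered.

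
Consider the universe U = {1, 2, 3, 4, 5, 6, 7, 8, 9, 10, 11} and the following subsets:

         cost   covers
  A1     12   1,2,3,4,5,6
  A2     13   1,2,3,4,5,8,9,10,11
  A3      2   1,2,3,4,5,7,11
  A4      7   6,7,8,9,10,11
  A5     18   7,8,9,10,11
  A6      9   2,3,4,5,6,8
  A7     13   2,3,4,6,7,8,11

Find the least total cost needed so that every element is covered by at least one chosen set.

9

A3, A4 cover every element at cost 2 + 7 = 9.
Any cover uses at least 2 sets; among all covering selections none totals below 9.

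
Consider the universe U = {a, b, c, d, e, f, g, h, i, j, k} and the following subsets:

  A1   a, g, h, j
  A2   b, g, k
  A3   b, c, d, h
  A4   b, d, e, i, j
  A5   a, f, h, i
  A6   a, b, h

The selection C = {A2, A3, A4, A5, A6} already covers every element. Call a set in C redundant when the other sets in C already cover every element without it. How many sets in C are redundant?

Drop A2: g, k uncovered — not redundant.
Drop A3: c uncovered — not redundant.
Drop A4: e, j uncovered — not redundant.
Drop A5: f uncovered — not redundant.
Drop A6: the rest still cover every element — redundant.
1 redundant: A6.

1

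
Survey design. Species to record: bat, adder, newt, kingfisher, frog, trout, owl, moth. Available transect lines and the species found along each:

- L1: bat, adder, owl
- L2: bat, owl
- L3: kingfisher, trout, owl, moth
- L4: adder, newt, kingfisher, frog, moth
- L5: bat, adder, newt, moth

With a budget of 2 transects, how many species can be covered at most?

Choosing L1, L4 covers {bat, adder, newt, kingfisher, frog, owl, moth} — 7 species.
No choice of 2 transects does better; here trout is left uncovered.

7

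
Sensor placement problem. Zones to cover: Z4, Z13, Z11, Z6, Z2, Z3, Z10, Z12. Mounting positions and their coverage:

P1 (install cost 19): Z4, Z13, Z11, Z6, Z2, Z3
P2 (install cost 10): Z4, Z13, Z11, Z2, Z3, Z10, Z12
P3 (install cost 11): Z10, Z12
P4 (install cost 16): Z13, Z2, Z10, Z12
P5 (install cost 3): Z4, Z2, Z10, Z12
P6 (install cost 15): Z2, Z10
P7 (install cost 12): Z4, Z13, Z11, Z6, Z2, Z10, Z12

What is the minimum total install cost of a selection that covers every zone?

22

P1, P5 cover every zone at install cost 19 + 3 = 22.
Any cover uses at least 2 sensor positions; among all covering selections none totals below 22.
Greedy by coverage-per-install cost would pick P5, P2, P7 for 25 — worse than the optimum 22.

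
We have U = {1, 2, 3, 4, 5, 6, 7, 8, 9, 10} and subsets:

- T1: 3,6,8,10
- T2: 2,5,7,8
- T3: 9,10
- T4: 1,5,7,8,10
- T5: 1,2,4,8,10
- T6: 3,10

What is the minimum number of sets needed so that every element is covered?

4

T1, T2, T3, T5 together cover {1, 2, 3, 4, 5, 6, 7, 8, 9, 10} — every element.
No 3 of the 6 sets cover everything (all 20 triples fall short), so 4 is minimum.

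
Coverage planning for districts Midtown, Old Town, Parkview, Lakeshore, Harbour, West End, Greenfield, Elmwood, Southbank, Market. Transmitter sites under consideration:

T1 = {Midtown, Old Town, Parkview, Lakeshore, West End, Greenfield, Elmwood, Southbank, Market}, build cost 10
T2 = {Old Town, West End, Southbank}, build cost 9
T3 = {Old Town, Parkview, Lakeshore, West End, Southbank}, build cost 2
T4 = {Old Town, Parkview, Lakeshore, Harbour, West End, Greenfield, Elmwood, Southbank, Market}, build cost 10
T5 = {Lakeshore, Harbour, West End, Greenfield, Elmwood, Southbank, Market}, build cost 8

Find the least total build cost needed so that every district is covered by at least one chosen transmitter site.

18

T1, T5 cover every district at build cost 10 + 8 = 18.
Any cover uses at least 2 transmitter sites; among all covering selections none totals below 18.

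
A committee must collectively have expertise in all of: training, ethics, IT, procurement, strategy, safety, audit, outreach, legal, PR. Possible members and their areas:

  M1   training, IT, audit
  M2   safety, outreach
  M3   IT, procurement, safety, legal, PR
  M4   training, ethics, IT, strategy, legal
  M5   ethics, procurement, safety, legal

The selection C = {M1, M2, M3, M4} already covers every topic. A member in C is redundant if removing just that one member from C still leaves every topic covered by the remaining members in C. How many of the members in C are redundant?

Drop M1: audit uncovered — not redundant.
Drop M2: outreach uncovered — not redundant.
Drop M3: procurement, PR uncovered — not redundant.
Drop M4: ethics, strategy uncovered — not redundant.
None of the members in C is redundant.

0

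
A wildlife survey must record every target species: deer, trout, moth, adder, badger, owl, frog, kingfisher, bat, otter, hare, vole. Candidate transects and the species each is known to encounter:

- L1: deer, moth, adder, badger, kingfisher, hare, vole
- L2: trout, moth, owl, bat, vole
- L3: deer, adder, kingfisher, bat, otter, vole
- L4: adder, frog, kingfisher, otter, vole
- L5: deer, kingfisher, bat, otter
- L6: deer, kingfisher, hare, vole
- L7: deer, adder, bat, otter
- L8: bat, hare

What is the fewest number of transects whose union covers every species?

3

L1, L2, L4 together cover {deer, trout, moth, adder, badger, owl, frog, kingfisher, bat, otter, hare, vole} — every species.
No 2 of the 8 transects cover everything (all 28 pairs fall short), so 3 is minimum.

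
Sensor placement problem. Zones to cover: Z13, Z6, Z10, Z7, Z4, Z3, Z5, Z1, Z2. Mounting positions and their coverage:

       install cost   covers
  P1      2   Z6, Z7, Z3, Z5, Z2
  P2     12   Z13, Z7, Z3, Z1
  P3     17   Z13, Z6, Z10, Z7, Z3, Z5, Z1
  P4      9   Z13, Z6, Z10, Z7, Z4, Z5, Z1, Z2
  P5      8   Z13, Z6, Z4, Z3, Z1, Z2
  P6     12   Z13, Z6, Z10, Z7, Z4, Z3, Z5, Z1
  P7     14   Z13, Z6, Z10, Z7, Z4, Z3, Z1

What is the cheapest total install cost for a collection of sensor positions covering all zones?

11

P1, P4 cover every zone at install cost 2 + 9 = 11.
Any cover uses at least 2 sensor positions; among all covering selections none totals below 11.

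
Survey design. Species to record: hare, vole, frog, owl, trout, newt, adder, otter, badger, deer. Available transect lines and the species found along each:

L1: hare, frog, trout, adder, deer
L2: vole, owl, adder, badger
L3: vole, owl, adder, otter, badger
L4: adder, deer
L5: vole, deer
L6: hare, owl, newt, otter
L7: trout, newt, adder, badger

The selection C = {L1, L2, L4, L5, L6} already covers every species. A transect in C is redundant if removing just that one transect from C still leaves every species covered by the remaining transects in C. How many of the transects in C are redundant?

2

Drop L1: frog, trout uncovered — not redundant.
Drop L2: badger uncovered — not redundant.
Drop L4: the rest still cover every species — redundant.
Drop L5: the rest still cover every species — redundant.
Drop L6: newt, otter uncovered — not redundant.
2 redundant: L4, L5.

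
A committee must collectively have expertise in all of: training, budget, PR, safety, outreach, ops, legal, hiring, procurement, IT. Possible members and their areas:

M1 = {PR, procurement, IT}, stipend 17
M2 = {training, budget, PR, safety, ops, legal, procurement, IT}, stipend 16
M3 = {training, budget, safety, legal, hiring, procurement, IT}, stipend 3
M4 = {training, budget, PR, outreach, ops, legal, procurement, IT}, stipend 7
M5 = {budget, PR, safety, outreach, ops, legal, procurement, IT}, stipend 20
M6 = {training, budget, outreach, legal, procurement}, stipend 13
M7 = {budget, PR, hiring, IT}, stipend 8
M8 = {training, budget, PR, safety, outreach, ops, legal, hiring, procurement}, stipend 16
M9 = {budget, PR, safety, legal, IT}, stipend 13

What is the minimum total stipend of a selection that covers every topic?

10

M3, M4 cover every topic at stipend 3 + 7 = 10.
Any cover uses at least 2 members; among all covering selections none totals below 10.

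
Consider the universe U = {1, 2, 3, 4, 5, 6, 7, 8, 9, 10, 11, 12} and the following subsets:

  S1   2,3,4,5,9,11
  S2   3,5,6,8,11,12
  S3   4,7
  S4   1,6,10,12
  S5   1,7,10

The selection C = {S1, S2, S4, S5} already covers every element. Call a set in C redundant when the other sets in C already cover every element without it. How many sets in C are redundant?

1

Drop S1: 2, 4, 9 uncovered — not redundant.
Drop S2: 8 uncovered — not redundant.
Drop S4: the rest still cover every element — redundant.
Drop S5: 7 uncovered — not redundant.
1 redundant: S4.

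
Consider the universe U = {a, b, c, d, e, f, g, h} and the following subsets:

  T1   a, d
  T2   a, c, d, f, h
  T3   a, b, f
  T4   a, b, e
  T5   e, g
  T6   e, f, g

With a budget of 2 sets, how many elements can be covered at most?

Choosing T2, T4 covers {a, b, c, d, e, f, h} — 7 elements.
No choice of 2 sets does better; here g is left uncovered.

7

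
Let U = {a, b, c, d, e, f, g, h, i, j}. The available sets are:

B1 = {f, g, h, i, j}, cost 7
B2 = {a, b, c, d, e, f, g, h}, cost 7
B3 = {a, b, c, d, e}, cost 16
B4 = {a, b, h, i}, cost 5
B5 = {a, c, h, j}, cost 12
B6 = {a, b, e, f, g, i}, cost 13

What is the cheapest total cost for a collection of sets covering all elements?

14

B1, B2 cover every element at cost 7 + 7 = 14.
Any cover uses at least 2 sets; among all covering selections none totals below 14.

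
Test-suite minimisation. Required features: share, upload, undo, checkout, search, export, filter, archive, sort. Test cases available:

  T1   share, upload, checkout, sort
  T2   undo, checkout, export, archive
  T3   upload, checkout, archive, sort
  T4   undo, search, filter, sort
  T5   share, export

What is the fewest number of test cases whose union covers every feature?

T1, T2, T4 together cover {share, upload, undo, checkout, search, export, filter, archive, sort} — every feature.
No 2 of the 5 test cases cover everything (all 10 pairs fall short), so 3 is minimum.

3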